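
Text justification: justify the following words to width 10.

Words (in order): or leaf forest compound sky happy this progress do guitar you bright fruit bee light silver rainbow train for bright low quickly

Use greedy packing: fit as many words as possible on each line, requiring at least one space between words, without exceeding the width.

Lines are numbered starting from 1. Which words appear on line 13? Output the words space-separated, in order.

Line 1: ['or', 'leaf'] (min_width=7, slack=3)
Line 2: ['forest'] (min_width=6, slack=4)
Line 3: ['compound'] (min_width=8, slack=2)
Line 4: ['sky', 'happy'] (min_width=9, slack=1)
Line 5: ['this'] (min_width=4, slack=6)
Line 6: ['progress'] (min_width=8, slack=2)
Line 7: ['do', 'guitar'] (min_width=9, slack=1)
Line 8: ['you', 'bright'] (min_width=10, slack=0)
Line 9: ['fruit', 'bee'] (min_width=9, slack=1)
Line 10: ['light'] (min_width=5, slack=5)
Line 11: ['silver'] (min_width=6, slack=4)
Line 12: ['rainbow'] (min_width=7, slack=3)
Line 13: ['train', 'for'] (min_width=9, slack=1)
Line 14: ['bright', 'low'] (min_width=10, slack=0)
Line 15: ['quickly'] (min_width=7, slack=3)

Answer: train for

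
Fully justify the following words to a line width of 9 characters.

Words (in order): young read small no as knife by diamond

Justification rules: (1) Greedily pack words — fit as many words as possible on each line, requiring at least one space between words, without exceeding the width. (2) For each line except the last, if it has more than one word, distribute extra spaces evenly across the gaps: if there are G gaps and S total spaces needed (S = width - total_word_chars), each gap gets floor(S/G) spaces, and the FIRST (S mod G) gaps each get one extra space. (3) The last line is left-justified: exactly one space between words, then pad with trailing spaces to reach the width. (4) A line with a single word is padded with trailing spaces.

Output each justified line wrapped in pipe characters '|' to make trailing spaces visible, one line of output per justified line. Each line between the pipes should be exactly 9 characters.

Line 1: ['young'] (min_width=5, slack=4)
Line 2: ['read'] (min_width=4, slack=5)
Line 3: ['small', 'no'] (min_width=8, slack=1)
Line 4: ['as', 'knife'] (min_width=8, slack=1)
Line 5: ['by'] (min_width=2, slack=7)
Line 6: ['diamond'] (min_width=7, slack=2)

Answer: |young    |
|read     |
|small  no|
|as  knife|
|by       |
|diamond  |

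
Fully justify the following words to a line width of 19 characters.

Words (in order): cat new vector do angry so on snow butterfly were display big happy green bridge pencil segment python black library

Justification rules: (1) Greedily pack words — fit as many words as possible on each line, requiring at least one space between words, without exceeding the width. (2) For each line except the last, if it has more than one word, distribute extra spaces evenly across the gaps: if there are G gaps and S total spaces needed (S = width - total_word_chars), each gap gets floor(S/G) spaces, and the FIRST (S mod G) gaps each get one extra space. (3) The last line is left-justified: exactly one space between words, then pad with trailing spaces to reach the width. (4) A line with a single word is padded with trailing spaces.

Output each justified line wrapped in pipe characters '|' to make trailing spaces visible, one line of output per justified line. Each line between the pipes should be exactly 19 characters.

Answer: |cat  new  vector do|
|angry  so  on  snow|
|butterfly      were|
|display  big  happy|
|green bridge pencil|
|segment      python|
|black library      |

Derivation:
Line 1: ['cat', 'new', 'vector', 'do'] (min_width=17, slack=2)
Line 2: ['angry', 'so', 'on', 'snow'] (min_width=16, slack=3)
Line 3: ['butterfly', 'were'] (min_width=14, slack=5)
Line 4: ['display', 'big', 'happy'] (min_width=17, slack=2)
Line 5: ['green', 'bridge', 'pencil'] (min_width=19, slack=0)
Line 6: ['segment', 'python'] (min_width=14, slack=5)
Line 7: ['black', 'library'] (min_width=13, slack=6)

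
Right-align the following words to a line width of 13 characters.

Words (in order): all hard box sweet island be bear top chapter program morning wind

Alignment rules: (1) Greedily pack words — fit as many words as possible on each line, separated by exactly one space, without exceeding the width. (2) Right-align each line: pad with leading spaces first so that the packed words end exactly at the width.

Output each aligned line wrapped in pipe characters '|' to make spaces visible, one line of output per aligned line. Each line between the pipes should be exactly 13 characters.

Answer: | all hard box|
| sweet island|
|  be bear top|
|      chapter|
|      program|
| morning wind|

Derivation:
Line 1: ['all', 'hard', 'box'] (min_width=12, slack=1)
Line 2: ['sweet', 'island'] (min_width=12, slack=1)
Line 3: ['be', 'bear', 'top'] (min_width=11, slack=2)
Line 4: ['chapter'] (min_width=7, slack=6)
Line 5: ['program'] (min_width=7, slack=6)
Line 6: ['morning', 'wind'] (min_width=12, slack=1)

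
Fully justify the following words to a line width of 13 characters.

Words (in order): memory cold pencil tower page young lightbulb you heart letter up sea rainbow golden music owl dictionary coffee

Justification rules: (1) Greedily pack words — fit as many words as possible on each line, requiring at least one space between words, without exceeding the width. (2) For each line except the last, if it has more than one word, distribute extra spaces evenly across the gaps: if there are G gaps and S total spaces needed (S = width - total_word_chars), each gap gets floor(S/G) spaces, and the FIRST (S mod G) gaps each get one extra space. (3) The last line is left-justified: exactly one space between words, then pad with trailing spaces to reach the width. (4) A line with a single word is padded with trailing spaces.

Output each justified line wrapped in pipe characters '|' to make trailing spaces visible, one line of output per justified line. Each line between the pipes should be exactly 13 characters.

Line 1: ['memory', 'cold'] (min_width=11, slack=2)
Line 2: ['pencil', 'tower'] (min_width=12, slack=1)
Line 3: ['page', 'young'] (min_width=10, slack=3)
Line 4: ['lightbulb', 'you'] (min_width=13, slack=0)
Line 5: ['heart', 'letter'] (min_width=12, slack=1)
Line 6: ['up', 'sea'] (min_width=6, slack=7)
Line 7: ['rainbow'] (min_width=7, slack=6)
Line 8: ['golden', 'music'] (min_width=12, slack=1)
Line 9: ['owl'] (min_width=3, slack=10)
Line 10: ['dictionary'] (min_width=10, slack=3)
Line 11: ['coffee'] (min_width=6, slack=7)

Answer: |memory   cold|
|pencil  tower|
|page    young|
|lightbulb you|
|heart  letter|
|up        sea|
|rainbow      |
|golden  music|
|owl          |
|dictionary   |
|coffee       |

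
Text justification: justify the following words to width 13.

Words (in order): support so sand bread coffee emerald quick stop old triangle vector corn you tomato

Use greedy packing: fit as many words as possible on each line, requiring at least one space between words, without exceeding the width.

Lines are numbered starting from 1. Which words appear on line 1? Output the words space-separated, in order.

Answer: support so

Derivation:
Line 1: ['support', 'so'] (min_width=10, slack=3)
Line 2: ['sand', 'bread'] (min_width=10, slack=3)
Line 3: ['coffee'] (min_width=6, slack=7)
Line 4: ['emerald', 'quick'] (min_width=13, slack=0)
Line 5: ['stop', 'old'] (min_width=8, slack=5)
Line 6: ['triangle'] (min_width=8, slack=5)
Line 7: ['vector', 'corn'] (min_width=11, slack=2)
Line 8: ['you', 'tomato'] (min_width=10, slack=3)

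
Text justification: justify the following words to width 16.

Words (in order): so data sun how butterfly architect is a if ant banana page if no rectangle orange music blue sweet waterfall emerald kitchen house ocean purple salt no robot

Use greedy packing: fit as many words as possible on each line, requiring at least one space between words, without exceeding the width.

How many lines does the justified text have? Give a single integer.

Answer: 12

Derivation:
Line 1: ['so', 'data', 'sun', 'how'] (min_width=15, slack=1)
Line 2: ['butterfly'] (min_width=9, slack=7)
Line 3: ['architect', 'is', 'a'] (min_width=14, slack=2)
Line 4: ['if', 'ant', 'banana'] (min_width=13, slack=3)
Line 5: ['page', 'if', 'no'] (min_width=10, slack=6)
Line 6: ['rectangle', 'orange'] (min_width=16, slack=0)
Line 7: ['music', 'blue', 'sweet'] (min_width=16, slack=0)
Line 8: ['waterfall'] (min_width=9, slack=7)
Line 9: ['emerald', 'kitchen'] (min_width=15, slack=1)
Line 10: ['house', 'ocean'] (min_width=11, slack=5)
Line 11: ['purple', 'salt', 'no'] (min_width=14, slack=2)
Line 12: ['robot'] (min_width=5, slack=11)
Total lines: 12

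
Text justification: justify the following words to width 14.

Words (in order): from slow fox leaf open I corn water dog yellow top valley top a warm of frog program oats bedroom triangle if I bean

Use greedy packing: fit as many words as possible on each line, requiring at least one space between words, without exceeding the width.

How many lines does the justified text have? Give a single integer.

Answer: 10

Derivation:
Line 1: ['from', 'slow', 'fox'] (min_width=13, slack=1)
Line 2: ['leaf', 'open', 'I'] (min_width=11, slack=3)
Line 3: ['corn', 'water', 'dog'] (min_width=14, slack=0)
Line 4: ['yellow', 'top'] (min_width=10, slack=4)
Line 5: ['valley', 'top', 'a'] (min_width=12, slack=2)
Line 6: ['warm', 'of', 'frog'] (min_width=12, slack=2)
Line 7: ['program', 'oats'] (min_width=12, slack=2)
Line 8: ['bedroom'] (min_width=7, slack=7)
Line 9: ['triangle', 'if', 'I'] (min_width=13, slack=1)
Line 10: ['bean'] (min_width=4, slack=10)
Total lines: 10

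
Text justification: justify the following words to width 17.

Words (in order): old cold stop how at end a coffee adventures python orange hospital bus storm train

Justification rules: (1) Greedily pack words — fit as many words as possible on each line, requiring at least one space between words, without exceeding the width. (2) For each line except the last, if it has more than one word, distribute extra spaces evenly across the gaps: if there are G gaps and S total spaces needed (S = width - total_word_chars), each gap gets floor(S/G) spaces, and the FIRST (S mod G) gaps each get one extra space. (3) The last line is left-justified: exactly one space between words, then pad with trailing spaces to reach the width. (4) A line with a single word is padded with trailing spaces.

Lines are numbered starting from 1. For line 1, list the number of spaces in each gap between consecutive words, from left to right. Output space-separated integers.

Answer: 1 1 1

Derivation:
Line 1: ['old', 'cold', 'stop', 'how'] (min_width=17, slack=0)
Line 2: ['at', 'end', 'a', 'coffee'] (min_width=15, slack=2)
Line 3: ['adventures', 'python'] (min_width=17, slack=0)
Line 4: ['orange', 'hospital'] (min_width=15, slack=2)
Line 5: ['bus', 'storm', 'train'] (min_width=15, slack=2)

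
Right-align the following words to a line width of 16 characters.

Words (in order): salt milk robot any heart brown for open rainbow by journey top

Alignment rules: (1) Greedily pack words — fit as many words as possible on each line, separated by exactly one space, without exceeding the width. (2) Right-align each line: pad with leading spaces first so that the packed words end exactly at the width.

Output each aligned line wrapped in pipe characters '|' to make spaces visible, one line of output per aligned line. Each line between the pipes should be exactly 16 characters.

Line 1: ['salt', 'milk', 'robot'] (min_width=15, slack=1)
Line 2: ['any', 'heart', 'brown'] (min_width=15, slack=1)
Line 3: ['for', 'open', 'rainbow'] (min_width=16, slack=0)
Line 4: ['by', 'journey', 'top'] (min_width=14, slack=2)

Answer: | salt milk robot|
| any heart brown|
|for open rainbow|
|  by journey top|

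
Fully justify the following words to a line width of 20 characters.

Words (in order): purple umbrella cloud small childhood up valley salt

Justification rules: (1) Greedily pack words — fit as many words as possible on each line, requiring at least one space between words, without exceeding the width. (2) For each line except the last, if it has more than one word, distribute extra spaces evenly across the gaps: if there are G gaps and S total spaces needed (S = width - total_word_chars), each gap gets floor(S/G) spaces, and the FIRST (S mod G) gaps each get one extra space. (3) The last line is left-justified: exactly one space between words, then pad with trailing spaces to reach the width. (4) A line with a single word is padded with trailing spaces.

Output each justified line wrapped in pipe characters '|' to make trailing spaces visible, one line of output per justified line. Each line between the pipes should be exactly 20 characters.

Answer: |purple      umbrella|
|cloud          small|
|childhood  up valley|
|salt                |

Derivation:
Line 1: ['purple', 'umbrella'] (min_width=15, slack=5)
Line 2: ['cloud', 'small'] (min_width=11, slack=9)
Line 3: ['childhood', 'up', 'valley'] (min_width=19, slack=1)
Line 4: ['salt'] (min_width=4, slack=16)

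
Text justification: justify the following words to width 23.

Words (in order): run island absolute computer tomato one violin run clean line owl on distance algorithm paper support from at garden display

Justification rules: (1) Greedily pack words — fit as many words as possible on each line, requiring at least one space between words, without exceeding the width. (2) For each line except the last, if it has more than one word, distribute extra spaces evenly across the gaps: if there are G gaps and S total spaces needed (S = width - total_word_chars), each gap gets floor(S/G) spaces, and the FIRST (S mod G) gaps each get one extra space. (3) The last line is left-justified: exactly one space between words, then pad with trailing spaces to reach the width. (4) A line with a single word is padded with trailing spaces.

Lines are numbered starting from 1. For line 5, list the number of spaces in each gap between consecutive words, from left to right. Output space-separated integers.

Answer: 1 1

Derivation:
Line 1: ['run', 'island', 'absolute'] (min_width=19, slack=4)
Line 2: ['computer', 'tomato', 'one'] (min_width=19, slack=4)
Line 3: ['violin', 'run', 'clean', 'line'] (min_width=21, slack=2)
Line 4: ['owl', 'on', 'distance'] (min_width=15, slack=8)
Line 5: ['algorithm', 'paper', 'support'] (min_width=23, slack=0)
Line 6: ['from', 'at', 'garden', 'display'] (min_width=22, slack=1)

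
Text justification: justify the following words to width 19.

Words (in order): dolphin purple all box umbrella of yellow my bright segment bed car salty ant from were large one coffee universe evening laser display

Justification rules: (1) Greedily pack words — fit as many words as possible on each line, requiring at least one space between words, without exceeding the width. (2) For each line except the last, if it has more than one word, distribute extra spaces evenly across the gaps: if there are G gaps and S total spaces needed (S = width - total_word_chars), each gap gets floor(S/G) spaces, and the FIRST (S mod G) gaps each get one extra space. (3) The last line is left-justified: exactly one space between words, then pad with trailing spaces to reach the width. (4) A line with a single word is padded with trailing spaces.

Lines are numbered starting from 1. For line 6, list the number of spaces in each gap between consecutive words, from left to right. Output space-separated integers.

Answer: 3 2

Derivation:
Line 1: ['dolphin', 'purple', 'all'] (min_width=18, slack=1)
Line 2: ['box', 'umbrella', 'of'] (min_width=15, slack=4)
Line 3: ['yellow', 'my', 'bright'] (min_width=16, slack=3)
Line 4: ['segment', 'bed', 'car'] (min_width=15, slack=4)
Line 5: ['salty', 'ant', 'from', 'were'] (min_width=19, slack=0)
Line 6: ['large', 'one', 'coffee'] (min_width=16, slack=3)
Line 7: ['universe', 'evening'] (min_width=16, slack=3)
Line 8: ['laser', 'display'] (min_width=13, slack=6)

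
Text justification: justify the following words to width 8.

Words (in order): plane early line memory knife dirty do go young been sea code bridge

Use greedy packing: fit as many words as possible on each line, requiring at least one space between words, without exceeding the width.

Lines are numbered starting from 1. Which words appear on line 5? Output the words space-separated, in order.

Answer: knife

Derivation:
Line 1: ['plane'] (min_width=5, slack=3)
Line 2: ['early'] (min_width=5, slack=3)
Line 3: ['line'] (min_width=4, slack=4)
Line 4: ['memory'] (min_width=6, slack=2)
Line 5: ['knife'] (min_width=5, slack=3)
Line 6: ['dirty', 'do'] (min_width=8, slack=0)
Line 7: ['go', 'young'] (min_width=8, slack=0)
Line 8: ['been', 'sea'] (min_width=8, slack=0)
Line 9: ['code'] (min_width=4, slack=4)
Line 10: ['bridge'] (min_width=6, slack=2)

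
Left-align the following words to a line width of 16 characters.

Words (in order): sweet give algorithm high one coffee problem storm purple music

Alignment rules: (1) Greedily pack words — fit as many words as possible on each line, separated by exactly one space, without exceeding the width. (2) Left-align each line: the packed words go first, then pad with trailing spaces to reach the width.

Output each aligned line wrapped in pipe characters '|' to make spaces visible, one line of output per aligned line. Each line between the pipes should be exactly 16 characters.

Answer: |sweet give      |
|algorithm high  |
|one coffee      |
|problem storm   |
|purple music    |

Derivation:
Line 1: ['sweet', 'give'] (min_width=10, slack=6)
Line 2: ['algorithm', 'high'] (min_width=14, slack=2)
Line 3: ['one', 'coffee'] (min_width=10, slack=6)
Line 4: ['problem', 'storm'] (min_width=13, slack=3)
Line 5: ['purple', 'music'] (min_width=12, slack=4)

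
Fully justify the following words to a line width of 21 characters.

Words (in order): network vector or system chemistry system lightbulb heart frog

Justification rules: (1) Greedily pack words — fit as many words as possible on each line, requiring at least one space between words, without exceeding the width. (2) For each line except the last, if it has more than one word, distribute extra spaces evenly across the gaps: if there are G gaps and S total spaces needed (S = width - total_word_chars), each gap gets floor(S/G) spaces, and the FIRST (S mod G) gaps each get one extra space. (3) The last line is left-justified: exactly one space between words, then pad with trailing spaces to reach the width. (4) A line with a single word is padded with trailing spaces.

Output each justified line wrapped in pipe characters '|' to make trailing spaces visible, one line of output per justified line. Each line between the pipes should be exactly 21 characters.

Line 1: ['network', 'vector', 'or'] (min_width=17, slack=4)
Line 2: ['system', 'chemistry'] (min_width=16, slack=5)
Line 3: ['system', 'lightbulb'] (min_width=16, slack=5)
Line 4: ['heart', 'frog'] (min_width=10, slack=11)

Answer: |network   vector   or|
|system      chemistry|
|system      lightbulb|
|heart frog           |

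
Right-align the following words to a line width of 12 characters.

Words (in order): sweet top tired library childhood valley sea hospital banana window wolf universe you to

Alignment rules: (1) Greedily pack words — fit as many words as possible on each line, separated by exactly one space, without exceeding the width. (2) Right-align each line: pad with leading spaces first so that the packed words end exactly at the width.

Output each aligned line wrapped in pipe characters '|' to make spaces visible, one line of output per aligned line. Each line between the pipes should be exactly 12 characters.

Line 1: ['sweet', 'top'] (min_width=9, slack=3)
Line 2: ['tired'] (min_width=5, slack=7)
Line 3: ['library'] (min_width=7, slack=5)
Line 4: ['childhood'] (min_width=9, slack=3)
Line 5: ['valley', 'sea'] (min_width=10, slack=2)
Line 6: ['hospital'] (min_width=8, slack=4)
Line 7: ['banana'] (min_width=6, slack=6)
Line 8: ['window', 'wolf'] (min_width=11, slack=1)
Line 9: ['universe', 'you'] (min_width=12, slack=0)
Line 10: ['to'] (min_width=2, slack=10)

Answer: |   sweet top|
|       tired|
|     library|
|   childhood|
|  valley sea|
|    hospital|
|      banana|
| window wolf|
|universe you|
|          to|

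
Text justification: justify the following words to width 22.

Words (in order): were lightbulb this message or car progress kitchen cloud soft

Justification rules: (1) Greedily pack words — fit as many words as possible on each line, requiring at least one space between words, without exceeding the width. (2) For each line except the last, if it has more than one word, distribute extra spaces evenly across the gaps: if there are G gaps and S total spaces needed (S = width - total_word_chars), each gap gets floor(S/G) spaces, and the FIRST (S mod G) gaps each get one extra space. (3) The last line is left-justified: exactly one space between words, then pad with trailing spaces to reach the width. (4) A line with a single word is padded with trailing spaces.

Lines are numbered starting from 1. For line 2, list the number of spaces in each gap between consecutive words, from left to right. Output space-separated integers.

Answer: 5 5

Derivation:
Line 1: ['were', 'lightbulb', 'this'] (min_width=19, slack=3)
Line 2: ['message', 'or', 'car'] (min_width=14, slack=8)
Line 3: ['progress', 'kitchen', 'cloud'] (min_width=22, slack=0)
Line 4: ['soft'] (min_width=4, slack=18)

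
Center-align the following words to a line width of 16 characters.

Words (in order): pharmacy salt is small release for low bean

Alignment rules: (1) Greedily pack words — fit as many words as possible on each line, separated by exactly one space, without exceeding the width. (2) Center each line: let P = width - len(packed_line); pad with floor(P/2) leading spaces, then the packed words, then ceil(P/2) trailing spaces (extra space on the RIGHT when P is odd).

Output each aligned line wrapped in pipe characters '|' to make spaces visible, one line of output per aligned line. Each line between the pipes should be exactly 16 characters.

Answer: |pharmacy salt is|
| small release  |
|  for low bean  |

Derivation:
Line 1: ['pharmacy', 'salt', 'is'] (min_width=16, slack=0)
Line 2: ['small', 'release'] (min_width=13, slack=3)
Line 3: ['for', 'low', 'bean'] (min_width=12, slack=4)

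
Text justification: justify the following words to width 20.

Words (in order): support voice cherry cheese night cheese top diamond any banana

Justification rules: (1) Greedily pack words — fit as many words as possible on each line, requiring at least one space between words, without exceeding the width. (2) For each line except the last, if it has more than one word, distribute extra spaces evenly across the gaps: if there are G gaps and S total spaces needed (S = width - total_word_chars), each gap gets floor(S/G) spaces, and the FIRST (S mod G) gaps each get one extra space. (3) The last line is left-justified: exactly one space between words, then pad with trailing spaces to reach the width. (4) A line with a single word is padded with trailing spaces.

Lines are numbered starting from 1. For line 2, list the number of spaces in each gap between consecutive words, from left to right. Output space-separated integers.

Line 1: ['support', 'voice', 'cherry'] (min_width=20, slack=0)
Line 2: ['cheese', 'night', 'cheese'] (min_width=19, slack=1)
Line 3: ['top', 'diamond', 'any'] (min_width=15, slack=5)
Line 4: ['banana'] (min_width=6, slack=14)

Answer: 2 1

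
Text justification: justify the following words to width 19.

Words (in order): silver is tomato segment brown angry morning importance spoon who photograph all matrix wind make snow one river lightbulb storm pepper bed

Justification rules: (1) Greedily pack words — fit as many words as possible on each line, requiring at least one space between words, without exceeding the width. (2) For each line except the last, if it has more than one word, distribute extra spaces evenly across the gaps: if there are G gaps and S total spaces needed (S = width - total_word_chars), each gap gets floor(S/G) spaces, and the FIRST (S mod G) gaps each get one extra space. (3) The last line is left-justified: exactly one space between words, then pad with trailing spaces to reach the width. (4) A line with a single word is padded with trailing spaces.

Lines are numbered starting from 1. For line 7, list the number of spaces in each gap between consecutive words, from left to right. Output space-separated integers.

Line 1: ['silver', 'is', 'tomato'] (min_width=16, slack=3)
Line 2: ['segment', 'brown', 'angry'] (min_width=19, slack=0)
Line 3: ['morning', 'importance'] (min_width=18, slack=1)
Line 4: ['spoon', 'who'] (min_width=9, slack=10)
Line 5: ['photograph', 'all'] (min_width=14, slack=5)
Line 6: ['matrix', 'wind', 'make'] (min_width=16, slack=3)
Line 7: ['snow', 'one', 'river'] (min_width=14, slack=5)
Line 8: ['lightbulb', 'storm'] (min_width=15, slack=4)
Line 9: ['pepper', 'bed'] (min_width=10, slack=9)

Answer: 4 3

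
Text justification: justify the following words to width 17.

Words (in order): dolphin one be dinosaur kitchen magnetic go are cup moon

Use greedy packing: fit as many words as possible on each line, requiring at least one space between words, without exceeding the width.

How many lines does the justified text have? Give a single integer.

Answer: 4

Derivation:
Line 1: ['dolphin', 'one', 'be'] (min_width=14, slack=3)
Line 2: ['dinosaur', 'kitchen'] (min_width=16, slack=1)
Line 3: ['magnetic', 'go', 'are'] (min_width=15, slack=2)
Line 4: ['cup', 'moon'] (min_width=8, slack=9)
Total lines: 4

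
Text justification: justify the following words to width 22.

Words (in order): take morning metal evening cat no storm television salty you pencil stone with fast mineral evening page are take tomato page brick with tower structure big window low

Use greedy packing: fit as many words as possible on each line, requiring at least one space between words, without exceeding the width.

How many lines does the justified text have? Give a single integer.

Line 1: ['take', 'morning', 'metal'] (min_width=18, slack=4)
Line 2: ['evening', 'cat', 'no', 'storm'] (min_width=20, slack=2)
Line 3: ['television', 'salty', 'you'] (min_width=20, slack=2)
Line 4: ['pencil', 'stone', 'with', 'fast'] (min_width=22, slack=0)
Line 5: ['mineral', 'evening', 'page'] (min_width=20, slack=2)
Line 6: ['are', 'take', 'tomato', 'page'] (min_width=20, slack=2)
Line 7: ['brick', 'with', 'tower'] (min_width=16, slack=6)
Line 8: ['structure', 'big', 'window'] (min_width=20, slack=2)
Line 9: ['low'] (min_width=3, slack=19)
Total lines: 9

Answer: 9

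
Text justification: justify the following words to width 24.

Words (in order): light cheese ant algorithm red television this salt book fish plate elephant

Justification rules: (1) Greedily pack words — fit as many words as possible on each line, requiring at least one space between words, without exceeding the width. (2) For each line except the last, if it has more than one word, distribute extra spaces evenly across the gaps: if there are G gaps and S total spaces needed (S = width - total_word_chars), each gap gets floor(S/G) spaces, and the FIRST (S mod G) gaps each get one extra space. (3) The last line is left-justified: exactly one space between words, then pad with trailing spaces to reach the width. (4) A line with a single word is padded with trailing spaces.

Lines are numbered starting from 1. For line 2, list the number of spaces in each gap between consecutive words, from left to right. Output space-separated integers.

Line 1: ['light', 'cheese', 'ant'] (min_width=16, slack=8)
Line 2: ['algorithm', 'red', 'television'] (min_width=24, slack=0)
Line 3: ['this', 'salt', 'book', 'fish'] (min_width=19, slack=5)
Line 4: ['plate', 'elephant'] (min_width=14, slack=10)

Answer: 1 1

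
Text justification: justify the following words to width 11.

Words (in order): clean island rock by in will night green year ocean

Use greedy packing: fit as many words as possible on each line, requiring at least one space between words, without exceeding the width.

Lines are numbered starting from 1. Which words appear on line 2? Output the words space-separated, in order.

Line 1: ['clean'] (min_width=5, slack=6)
Line 2: ['island', 'rock'] (min_width=11, slack=0)
Line 3: ['by', 'in', 'will'] (min_width=10, slack=1)
Line 4: ['night', 'green'] (min_width=11, slack=0)
Line 5: ['year', 'ocean'] (min_width=10, slack=1)

Answer: island rock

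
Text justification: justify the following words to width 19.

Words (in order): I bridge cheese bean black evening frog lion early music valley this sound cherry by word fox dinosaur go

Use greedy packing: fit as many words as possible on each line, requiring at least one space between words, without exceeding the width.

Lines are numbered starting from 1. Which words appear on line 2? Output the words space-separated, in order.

Answer: bean black evening

Derivation:
Line 1: ['I', 'bridge', 'cheese'] (min_width=15, slack=4)
Line 2: ['bean', 'black', 'evening'] (min_width=18, slack=1)
Line 3: ['frog', 'lion', 'early'] (min_width=15, slack=4)
Line 4: ['music', 'valley', 'this'] (min_width=17, slack=2)
Line 5: ['sound', 'cherry', 'by'] (min_width=15, slack=4)
Line 6: ['word', 'fox', 'dinosaur'] (min_width=17, slack=2)
Line 7: ['go'] (min_width=2, slack=17)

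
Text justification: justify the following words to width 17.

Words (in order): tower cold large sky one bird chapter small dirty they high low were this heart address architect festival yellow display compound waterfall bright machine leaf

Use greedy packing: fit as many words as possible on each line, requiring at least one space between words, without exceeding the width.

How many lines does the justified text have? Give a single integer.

Line 1: ['tower', 'cold', 'large'] (min_width=16, slack=1)
Line 2: ['sky', 'one', 'bird'] (min_width=12, slack=5)
Line 3: ['chapter', 'small'] (min_width=13, slack=4)
Line 4: ['dirty', 'they', 'high'] (min_width=15, slack=2)
Line 5: ['low', 'were', 'this'] (min_width=13, slack=4)
Line 6: ['heart', 'address'] (min_width=13, slack=4)
Line 7: ['architect'] (min_width=9, slack=8)
Line 8: ['festival', 'yellow'] (min_width=15, slack=2)
Line 9: ['display', 'compound'] (min_width=16, slack=1)
Line 10: ['waterfall', 'bright'] (min_width=16, slack=1)
Line 11: ['machine', 'leaf'] (min_width=12, slack=5)
Total lines: 11

Answer: 11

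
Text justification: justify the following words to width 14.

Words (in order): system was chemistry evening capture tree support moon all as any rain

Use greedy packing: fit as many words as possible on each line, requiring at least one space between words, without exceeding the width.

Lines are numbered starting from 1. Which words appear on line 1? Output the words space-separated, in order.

Answer: system was

Derivation:
Line 1: ['system', 'was'] (min_width=10, slack=4)
Line 2: ['chemistry'] (min_width=9, slack=5)
Line 3: ['evening'] (min_width=7, slack=7)
Line 4: ['capture', 'tree'] (min_width=12, slack=2)
Line 5: ['support', 'moon'] (min_width=12, slack=2)
Line 6: ['all', 'as', 'any'] (min_width=10, slack=4)
Line 7: ['rain'] (min_width=4, slack=10)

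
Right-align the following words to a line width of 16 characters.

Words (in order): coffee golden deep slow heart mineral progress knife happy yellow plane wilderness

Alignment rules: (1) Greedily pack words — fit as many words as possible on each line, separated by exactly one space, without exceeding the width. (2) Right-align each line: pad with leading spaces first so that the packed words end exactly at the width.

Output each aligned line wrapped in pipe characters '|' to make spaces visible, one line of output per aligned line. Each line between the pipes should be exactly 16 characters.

Line 1: ['coffee', 'golden'] (min_width=13, slack=3)
Line 2: ['deep', 'slow', 'heart'] (min_width=15, slack=1)
Line 3: ['mineral', 'progress'] (min_width=16, slack=0)
Line 4: ['knife', 'happy'] (min_width=11, slack=5)
Line 5: ['yellow', 'plane'] (min_width=12, slack=4)
Line 6: ['wilderness'] (min_width=10, slack=6)

Answer: |   coffee golden|
| deep slow heart|
|mineral progress|
|     knife happy|
|    yellow plane|
|      wilderness|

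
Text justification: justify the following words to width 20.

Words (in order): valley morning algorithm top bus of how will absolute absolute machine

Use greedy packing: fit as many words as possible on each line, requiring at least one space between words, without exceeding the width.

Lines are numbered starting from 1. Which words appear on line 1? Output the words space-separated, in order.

Line 1: ['valley', 'morning'] (min_width=14, slack=6)
Line 2: ['algorithm', 'top', 'bus', 'of'] (min_width=20, slack=0)
Line 3: ['how', 'will', 'absolute'] (min_width=17, slack=3)
Line 4: ['absolute', 'machine'] (min_width=16, slack=4)

Answer: valley morning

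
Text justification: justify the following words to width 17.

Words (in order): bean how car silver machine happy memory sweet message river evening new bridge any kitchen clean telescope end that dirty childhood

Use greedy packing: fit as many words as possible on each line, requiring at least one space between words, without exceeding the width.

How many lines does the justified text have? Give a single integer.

Answer: 10

Derivation:
Line 1: ['bean', 'how', 'car'] (min_width=12, slack=5)
Line 2: ['silver', 'machine'] (min_width=14, slack=3)
Line 3: ['happy', 'memory'] (min_width=12, slack=5)
Line 4: ['sweet', 'message'] (min_width=13, slack=4)
Line 5: ['river', 'evening', 'new'] (min_width=17, slack=0)
Line 6: ['bridge', 'any'] (min_width=10, slack=7)
Line 7: ['kitchen', 'clean'] (min_width=13, slack=4)
Line 8: ['telescope', 'end'] (min_width=13, slack=4)
Line 9: ['that', 'dirty'] (min_width=10, slack=7)
Line 10: ['childhood'] (min_width=9, slack=8)
Total lines: 10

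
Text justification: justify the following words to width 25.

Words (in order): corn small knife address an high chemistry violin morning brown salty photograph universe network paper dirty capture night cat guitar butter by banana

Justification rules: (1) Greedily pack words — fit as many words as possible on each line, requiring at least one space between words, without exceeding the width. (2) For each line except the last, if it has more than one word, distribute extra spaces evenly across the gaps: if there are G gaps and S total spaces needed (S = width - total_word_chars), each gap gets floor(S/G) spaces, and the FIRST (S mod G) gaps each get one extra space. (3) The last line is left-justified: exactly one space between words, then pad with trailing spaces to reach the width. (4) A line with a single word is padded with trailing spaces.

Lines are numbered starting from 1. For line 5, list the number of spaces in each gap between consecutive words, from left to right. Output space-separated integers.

Line 1: ['corn', 'small', 'knife', 'address'] (min_width=24, slack=1)
Line 2: ['an', 'high', 'chemistry', 'violin'] (min_width=24, slack=1)
Line 3: ['morning', 'brown', 'salty'] (min_width=19, slack=6)
Line 4: ['photograph', 'universe'] (min_width=19, slack=6)
Line 5: ['network', 'paper', 'dirty'] (min_width=19, slack=6)
Line 6: ['capture', 'night', 'cat', 'guitar'] (min_width=24, slack=1)
Line 7: ['butter', 'by', 'banana'] (min_width=16, slack=9)

Answer: 4 4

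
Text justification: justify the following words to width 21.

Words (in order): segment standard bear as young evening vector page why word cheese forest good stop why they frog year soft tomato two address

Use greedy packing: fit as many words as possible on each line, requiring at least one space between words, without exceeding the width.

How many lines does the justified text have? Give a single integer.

Answer: 7

Derivation:
Line 1: ['segment', 'standard', 'bear'] (min_width=21, slack=0)
Line 2: ['as', 'young', 'evening'] (min_width=16, slack=5)
Line 3: ['vector', 'page', 'why', 'word'] (min_width=20, slack=1)
Line 4: ['cheese', 'forest', 'good'] (min_width=18, slack=3)
Line 5: ['stop', 'why', 'they', 'frog'] (min_width=18, slack=3)
Line 6: ['year', 'soft', 'tomato', 'two'] (min_width=20, slack=1)
Line 7: ['address'] (min_width=7, slack=14)
Total lines: 7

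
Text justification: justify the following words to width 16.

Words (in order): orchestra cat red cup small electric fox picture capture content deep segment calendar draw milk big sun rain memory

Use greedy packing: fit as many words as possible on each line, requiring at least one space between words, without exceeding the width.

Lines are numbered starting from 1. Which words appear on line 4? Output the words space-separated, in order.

Line 1: ['orchestra', 'cat'] (min_width=13, slack=3)
Line 2: ['red', 'cup', 'small'] (min_width=13, slack=3)
Line 3: ['electric', 'fox'] (min_width=12, slack=4)
Line 4: ['picture', 'capture'] (min_width=15, slack=1)
Line 5: ['content', 'deep'] (min_width=12, slack=4)
Line 6: ['segment', 'calendar'] (min_width=16, slack=0)
Line 7: ['draw', 'milk', 'big'] (min_width=13, slack=3)
Line 8: ['sun', 'rain', 'memory'] (min_width=15, slack=1)

Answer: picture capture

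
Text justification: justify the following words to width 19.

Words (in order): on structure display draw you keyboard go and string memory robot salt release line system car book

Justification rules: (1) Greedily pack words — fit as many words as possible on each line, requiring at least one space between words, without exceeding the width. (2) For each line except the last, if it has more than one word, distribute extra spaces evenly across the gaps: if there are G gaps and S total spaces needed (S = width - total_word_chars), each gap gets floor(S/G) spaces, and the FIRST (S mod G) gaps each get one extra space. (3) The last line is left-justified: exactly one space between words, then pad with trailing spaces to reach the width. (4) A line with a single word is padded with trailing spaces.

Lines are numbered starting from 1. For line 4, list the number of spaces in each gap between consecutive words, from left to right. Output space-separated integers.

Answer: 1 1

Derivation:
Line 1: ['on', 'structure'] (min_width=12, slack=7)
Line 2: ['display', 'draw', 'you'] (min_width=16, slack=3)
Line 3: ['keyboard', 'go', 'and'] (min_width=15, slack=4)
Line 4: ['string', 'memory', 'robot'] (min_width=19, slack=0)
Line 5: ['salt', 'release', 'line'] (min_width=17, slack=2)
Line 6: ['system', 'car', 'book'] (min_width=15, slack=4)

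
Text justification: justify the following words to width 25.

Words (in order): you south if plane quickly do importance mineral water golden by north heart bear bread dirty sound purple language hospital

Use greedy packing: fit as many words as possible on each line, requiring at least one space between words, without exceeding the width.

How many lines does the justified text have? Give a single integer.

Answer: 6

Derivation:
Line 1: ['you', 'south', 'if', 'plane'] (min_width=18, slack=7)
Line 2: ['quickly', 'do', 'importance'] (min_width=21, slack=4)
Line 3: ['mineral', 'water', 'golden', 'by'] (min_width=23, slack=2)
Line 4: ['north', 'heart', 'bear', 'bread'] (min_width=22, slack=3)
Line 5: ['dirty', 'sound', 'purple'] (min_width=18, slack=7)
Line 6: ['language', 'hospital'] (min_width=17, slack=8)
Total lines: 6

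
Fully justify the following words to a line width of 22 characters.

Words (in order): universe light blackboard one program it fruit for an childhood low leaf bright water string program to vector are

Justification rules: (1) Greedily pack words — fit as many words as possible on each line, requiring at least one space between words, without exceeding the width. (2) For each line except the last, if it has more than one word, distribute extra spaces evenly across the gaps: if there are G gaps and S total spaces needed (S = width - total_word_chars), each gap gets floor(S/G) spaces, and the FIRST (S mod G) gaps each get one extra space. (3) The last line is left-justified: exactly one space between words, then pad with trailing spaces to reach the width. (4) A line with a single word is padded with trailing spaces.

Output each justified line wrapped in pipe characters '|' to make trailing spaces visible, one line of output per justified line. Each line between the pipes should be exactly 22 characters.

Answer: |universe         light|
|blackboard one program|
|it    fruit   for   an|
|childhood   low   leaf|
|bright   water  string|
|program to vector are |

Derivation:
Line 1: ['universe', 'light'] (min_width=14, slack=8)
Line 2: ['blackboard', 'one', 'program'] (min_width=22, slack=0)
Line 3: ['it', 'fruit', 'for', 'an'] (min_width=15, slack=7)
Line 4: ['childhood', 'low', 'leaf'] (min_width=18, slack=4)
Line 5: ['bright', 'water', 'string'] (min_width=19, slack=3)
Line 6: ['program', 'to', 'vector', 'are'] (min_width=21, slack=1)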